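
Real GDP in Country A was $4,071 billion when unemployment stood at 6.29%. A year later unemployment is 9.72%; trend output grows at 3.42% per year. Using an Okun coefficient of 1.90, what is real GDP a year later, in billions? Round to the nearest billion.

$3,945 billion

Δu = 9.72 - 6.29 = 3.43 points.
Okun's law (growth form): g_Y = g_Y* - β × Δu = 3.42 - 1.90 × (3.43) = 3.42 - 6.517 = -3.097%.
Real GDP in the next year = 4071 × (1 - 3.097/100) = 4071 × 0.96903 ≈ 3945 billion.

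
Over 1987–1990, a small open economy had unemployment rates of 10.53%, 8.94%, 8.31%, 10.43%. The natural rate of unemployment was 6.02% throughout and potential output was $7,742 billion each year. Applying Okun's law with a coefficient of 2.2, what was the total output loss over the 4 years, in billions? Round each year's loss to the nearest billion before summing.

Year 1987: gap = -2.2 × (10.53 - 6.02) = -9.922%, loss ≈ 7742 × 9.922/100 ≈ 768.
Year 1988: gap = -2.2 × (8.94 - 6.02) = -6.424%, loss ≈ 7742 × 6.424/100 ≈ 497.
Year 1989: gap = -2.2 × (8.31 - 6.02) = -5.038%, loss ≈ 7742 × 5.038/100 ≈ 390.
Year 1990: gap = -2.2 × (10.43 - 6.02) = -9.702%, loss ≈ 7742 × 9.702/100 ≈ 751.
Total lost output = 768 + 497 + 390 + 751 = 2406 billion.

$2,406 billion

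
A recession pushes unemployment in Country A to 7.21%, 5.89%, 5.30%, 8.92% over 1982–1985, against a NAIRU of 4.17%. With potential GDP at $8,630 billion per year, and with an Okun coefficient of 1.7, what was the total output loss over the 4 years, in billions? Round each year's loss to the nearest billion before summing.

$1,561 billion

Year 1982: gap = -1.7 × (7.21 - 4.17) = -5.168%, loss ≈ 8630 × 5.168/100 ≈ 446.
Year 1983: gap = -1.7 × (5.89 - 4.17) = -2.924%, loss ≈ 8630 × 2.924/100 ≈ 252.
Year 1984: gap = -1.7 × (5.3 - 4.17) = -1.921%, loss ≈ 8630 × 1.921/100 ≈ 166.
Year 1985: gap = -1.7 × (8.92 - 4.17) = -8.075%, loss ≈ 8630 × 8.075/100 ≈ 697.
Total lost output = 446 + 252 + 166 + 697 = 1561 billion.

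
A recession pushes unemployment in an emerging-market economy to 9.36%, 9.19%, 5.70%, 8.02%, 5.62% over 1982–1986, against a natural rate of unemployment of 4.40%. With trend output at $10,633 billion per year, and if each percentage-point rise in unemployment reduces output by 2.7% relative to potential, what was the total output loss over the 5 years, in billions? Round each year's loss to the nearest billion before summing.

Year 1982: gap = -2.7 × (9.36 - 4.4) = -13.392%, loss ≈ 10633 × 13.392/100 ≈ 1424.
Year 1983: gap = -2.7 × (9.19 - 4.4) = -12.933%, loss ≈ 10633 × 12.933/100 ≈ 1375.
Year 1984: gap = -2.7 × (5.7 - 4.4) = -3.51%, loss ≈ 10633 × 3.51/100 ≈ 373.
Year 1985: gap = -2.7 × (8.02 - 4.4) = -9.774%, loss ≈ 10633 × 9.774/100 ≈ 1039.
Year 1986: gap = -2.7 × (5.62 - 4.4) = -3.294%, loss ≈ 10633 × 3.294/100 ≈ 350.
Total lost output = 1424 + 1375 + 373 + 1039 + 350 = 4561 billion.

$4,561 billion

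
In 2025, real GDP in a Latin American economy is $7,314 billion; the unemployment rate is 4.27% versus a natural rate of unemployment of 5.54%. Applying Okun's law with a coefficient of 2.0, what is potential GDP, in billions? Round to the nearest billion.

Unemployment gap = 4.27 - 5.54 = -1.27 points, so output gap = -2 × (-1.27) = 2.54%.
Since Y = Y* × (1 + gap/100), Y* = 7314/1.0254 ≈ 7133 billion.

$7,133 billion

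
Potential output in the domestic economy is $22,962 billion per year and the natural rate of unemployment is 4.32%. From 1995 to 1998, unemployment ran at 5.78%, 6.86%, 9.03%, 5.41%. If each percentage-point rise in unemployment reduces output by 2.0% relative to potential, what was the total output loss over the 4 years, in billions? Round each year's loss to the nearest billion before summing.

$4,500 billion

Year 1995: gap = -2.0 × (5.78 - 4.32) = -2.92%, loss ≈ 22962 × 2.92/100 ≈ 670.
Year 1996: gap = -2.0 × (6.86 - 4.32) = -5.08%, loss ≈ 22962 × 5.08/100 ≈ 1166.
Year 1997: gap = -2.0 × (9.03 - 4.32) = -9.42%, loss ≈ 22962 × 9.42/100 ≈ 2163.
Year 1998: gap = -2.0 × (5.41 - 4.32) = -2.18%, loss ≈ 22962 × 2.18/100 ≈ 501.
Total lost output = 670 + 1166 + 2163 + 501 = 4500 billion.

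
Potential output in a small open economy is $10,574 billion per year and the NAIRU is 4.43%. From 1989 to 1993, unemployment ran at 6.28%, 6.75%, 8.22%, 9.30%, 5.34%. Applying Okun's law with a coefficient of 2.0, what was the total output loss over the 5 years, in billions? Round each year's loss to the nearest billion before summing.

$2,906 billion

Year 1989: gap = -2.0 × (6.28 - 4.43) = -3.7%, loss ≈ 10574 × 3.7/100 ≈ 391.
Year 1990: gap = -2.0 × (6.75 - 4.43) = -4.64%, loss ≈ 10574 × 4.64/100 ≈ 491.
Year 1991: gap = -2.0 × (8.22 - 4.43) = -7.58%, loss ≈ 10574 × 7.58/100 ≈ 802.
Year 1992: gap = -2.0 × (9.3 - 4.43) = -9.74%, loss ≈ 10574 × 9.74/100 ≈ 1030.
Year 1993: gap = -2.0 × (5.34 - 4.43) = -1.82%, loss ≈ 10574 × 1.82/100 ≈ 192.
Total lost output = 391 + 491 + 802 + 1030 + 192 = 2906 billion.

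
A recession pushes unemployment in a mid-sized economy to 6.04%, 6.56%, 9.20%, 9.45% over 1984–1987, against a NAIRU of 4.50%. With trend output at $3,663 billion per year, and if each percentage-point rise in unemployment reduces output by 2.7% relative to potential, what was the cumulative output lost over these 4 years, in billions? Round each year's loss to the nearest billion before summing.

Year 1984: gap = -2.7 × (6.04 - 4.5) = -4.158%, loss ≈ 3663 × 4.158/100 ≈ 152.
Year 1985: gap = -2.7 × (6.56 - 4.5) = -5.562%, loss ≈ 3663 × 5.562/100 ≈ 204.
Year 1986: gap = -2.7 × (9.2 - 4.5) = -12.69%, loss ≈ 3663 × 12.69/100 ≈ 465.
Year 1987: gap = -2.7 × (9.45 - 4.5) = -13.365%, loss ≈ 3663 × 13.365/100 ≈ 490.
Total lost output = 152 + 204 + 465 + 490 = 1311 billion.

$1,311 billion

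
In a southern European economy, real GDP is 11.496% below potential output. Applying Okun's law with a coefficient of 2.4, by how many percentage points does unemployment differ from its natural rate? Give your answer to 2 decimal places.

Okun's law: output gap = -β × (u - u*), so u - u* = -(output gap)/β.
u - u* = -(-11.496)/2.4 = 4.79 percentage points.

4.79 percentage points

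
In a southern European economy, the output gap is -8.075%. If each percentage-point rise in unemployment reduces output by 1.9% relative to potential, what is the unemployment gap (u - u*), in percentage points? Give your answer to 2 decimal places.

Okun's law: output gap = -β × (u - u*), so u - u* = -(output gap)/β.
u - u* = -(-8.075)/1.9 = 4.25 percentage points.

4.25 percentage points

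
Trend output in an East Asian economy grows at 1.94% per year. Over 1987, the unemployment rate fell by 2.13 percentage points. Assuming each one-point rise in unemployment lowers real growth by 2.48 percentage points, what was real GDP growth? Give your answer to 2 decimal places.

7.22%

Growth-rate Okun's law: g_Y = g_Y* - β × Δu.
g_Y = 1.94 - 2.48 × (-2.13) = 1.94 + 5.2824 = 7.2224%, i.e. 7.22% to 2 d.p.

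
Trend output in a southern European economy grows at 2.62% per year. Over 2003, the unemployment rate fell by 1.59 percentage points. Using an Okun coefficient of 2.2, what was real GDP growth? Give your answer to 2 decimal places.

Growth-rate Okun's law: g_Y = g_Y* - β × Δu.
g_Y = 2.62 - 2.2 × (-1.59) = 2.62 + 3.498 = 6.118%, i.e. 6.12% to 2 d.p.

6.12%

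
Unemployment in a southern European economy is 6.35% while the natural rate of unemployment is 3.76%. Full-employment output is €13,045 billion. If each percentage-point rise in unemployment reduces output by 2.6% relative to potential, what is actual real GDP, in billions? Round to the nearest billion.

Unemployment gap = 6.35 - 3.76 = 2.59 points, so the output gap is -2.6 × 2.59 = -6.734%.
Actual GDP = 13045 × (1 - 6.734/100) = 13045 × 0.93266 ≈ 12167 billion.

€12,167 billion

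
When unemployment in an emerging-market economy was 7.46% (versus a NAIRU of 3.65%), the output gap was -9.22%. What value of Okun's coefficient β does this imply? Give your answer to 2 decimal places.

β ≈ 2.42

Okun's law: output gap = -β × (u - u*).
-9.22 = -β × (7.46 - 3.65) = -β × 3.81, so β = 9.22/3.81 = 2.42.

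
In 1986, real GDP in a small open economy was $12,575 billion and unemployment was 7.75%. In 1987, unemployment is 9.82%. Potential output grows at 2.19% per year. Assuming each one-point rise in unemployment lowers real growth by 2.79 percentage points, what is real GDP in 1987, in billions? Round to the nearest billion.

$12,124 billion

Δu = 9.82 - 7.75 = 2.07 points.
Okun's law (growth form): g_Y = g_Y* - β × Δu = 2.19 - 2.79 × (2.07) = 2.19 - 5.7753 = -3.5853%.
Real GDP in the next year = 12575 × (1 - 3.5853/100) = 12575 × 0.964147 ≈ 12124 billion.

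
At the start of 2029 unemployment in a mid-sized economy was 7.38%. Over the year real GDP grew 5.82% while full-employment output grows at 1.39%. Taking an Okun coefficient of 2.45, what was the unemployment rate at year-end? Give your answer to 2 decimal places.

Growth-rate Okun's law: g_Y = g_Y* - β × Δu, so Δu = (g_Y* - g_Y)/β.
Δu = (1.39 - 5.82)/2.45 = -4.43/2.45 = -1.81 percentage points.
Year-end unemployment = 7.38 - 1.81 = 5.57%.

5.57%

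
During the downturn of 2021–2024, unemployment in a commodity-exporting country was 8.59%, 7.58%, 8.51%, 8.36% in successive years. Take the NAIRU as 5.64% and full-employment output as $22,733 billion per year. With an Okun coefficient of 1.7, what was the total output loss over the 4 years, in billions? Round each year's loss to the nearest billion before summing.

Year 2021: gap = -1.7 × (8.59 - 5.64) = -5.015%, loss ≈ 22733 × 5.015/100 ≈ 1140.
Year 2022: gap = -1.7 × (7.58 - 5.64) = -3.298%, loss ≈ 22733 × 3.298/100 ≈ 750.
Year 2023: gap = -1.7 × (8.51 - 5.64) = -4.879%, loss ≈ 22733 × 4.879/100 ≈ 1109.
Year 2024: gap = -1.7 × (8.36 - 5.64) = -4.624%, loss ≈ 22733 × 4.624/100 ≈ 1051.
Total lost output = 1140 + 750 + 1109 + 1051 = 4050 billion.

$4,050 billion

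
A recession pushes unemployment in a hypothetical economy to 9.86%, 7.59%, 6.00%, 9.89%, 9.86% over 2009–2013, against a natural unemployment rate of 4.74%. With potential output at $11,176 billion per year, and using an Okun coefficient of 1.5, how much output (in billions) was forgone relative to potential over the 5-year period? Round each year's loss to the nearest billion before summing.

Year 2009: gap = -1.5 × (9.86 - 4.74) = -7.68%, loss ≈ 11176 × 7.68/100 ≈ 858.
Year 2010: gap = -1.5 × (7.59 - 4.74) = -4.275%, loss ≈ 11176 × 4.275/100 ≈ 478.
Year 2011: gap = -1.5 × (6 - 4.74) = -1.89%, loss ≈ 11176 × 1.89/100 ≈ 211.
Year 2012: gap = -1.5 × (9.89 - 4.74) = -7.725%, loss ≈ 11176 × 7.725/100 ≈ 863.
Year 2013: gap = -1.5 × (9.86 - 4.74) = -7.68%, loss ≈ 11176 × 7.68/100 ≈ 858.
Total lost output = 858 + 478 + 211 + 863 + 858 = 3268 billion.

$3,268 billion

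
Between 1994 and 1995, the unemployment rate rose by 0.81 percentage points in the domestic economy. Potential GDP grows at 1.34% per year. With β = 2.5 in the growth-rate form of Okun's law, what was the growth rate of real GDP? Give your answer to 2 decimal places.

-0.69%

Growth-rate Okun's law: g_Y = g_Y* - β × Δu.
g_Y = 1.34 - 2.5 × (0.81) = 1.34 - 2.025 = -0.685%, i.e. -0.69% to 2 d.p.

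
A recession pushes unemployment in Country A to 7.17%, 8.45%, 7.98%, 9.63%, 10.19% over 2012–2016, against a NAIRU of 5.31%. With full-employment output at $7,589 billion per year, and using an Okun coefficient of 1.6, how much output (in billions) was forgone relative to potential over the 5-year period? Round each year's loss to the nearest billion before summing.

Year 2012: gap = -1.6 × (7.17 - 5.31) = -2.976%, loss ≈ 7589 × 2.976/100 ≈ 226.
Year 2013: gap = -1.6 × (8.45 - 5.31) = -5.024%, loss ≈ 7589 × 5.024/100 ≈ 381.
Year 2014: gap = -1.6 × (7.98 - 5.31) = -4.272%, loss ≈ 7589 × 4.272/100 ≈ 324.
Year 2015: gap = -1.6 × (9.63 - 5.31) = -6.912%, loss ≈ 7589 × 6.912/100 ≈ 525.
Year 2016: gap = -1.6 × (10.19 - 5.31) = -7.808%, loss ≈ 7589 × 7.808/100 ≈ 593.
Total lost output = 226 + 381 + 324 + 525 + 593 = 2049 billion.

$2,049 billion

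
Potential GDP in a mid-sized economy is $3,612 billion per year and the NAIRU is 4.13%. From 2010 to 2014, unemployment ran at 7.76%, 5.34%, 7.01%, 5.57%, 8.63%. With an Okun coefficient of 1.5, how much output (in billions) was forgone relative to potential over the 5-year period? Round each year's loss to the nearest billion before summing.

Year 2010: gap = -1.5 × (7.76 - 4.13) = -5.445%, loss ≈ 3612 × 5.445/100 ≈ 197.
Year 2011: gap = -1.5 × (5.34 - 4.13) = -1.815%, loss ≈ 3612 × 1.815/100 ≈ 66.
Year 2012: gap = -1.5 × (7.01 - 4.13) = -4.32%, loss ≈ 3612 × 4.32/100 ≈ 156.
Year 2013: gap = -1.5 × (5.57 - 4.13) = -2.16%, loss ≈ 3612 × 2.16/100 ≈ 78.
Year 2014: gap = -1.5 × (8.63 - 4.13) = -6.75%, loss ≈ 3612 × 6.75/100 ≈ 244.
Total lost output = 197 + 66 + 156 + 78 + 244 = 741 billion.

$741 billion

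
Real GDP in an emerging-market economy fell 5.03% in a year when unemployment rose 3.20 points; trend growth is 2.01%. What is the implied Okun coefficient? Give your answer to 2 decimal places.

Growth form: g_Y = g_Y* - β × Δu, so β = (g_Y* - g_Y)/Δu.
β = (2.01 + 5.03)/3.20 = 7.04/3.20 = 2.20.

β ≈ 2.20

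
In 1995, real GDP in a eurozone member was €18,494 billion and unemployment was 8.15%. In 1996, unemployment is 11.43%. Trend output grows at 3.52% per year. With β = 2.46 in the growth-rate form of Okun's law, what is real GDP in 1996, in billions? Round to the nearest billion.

€17,653 billion

Δu = 11.43 - 8.15 = 3.28 points.
Okun's law (growth form): g_Y = g_Y* - β × Δu = 3.52 - 2.46 × (3.28) = 3.52 - 8.0688 = -4.5488%.
Real GDP in the next year = 18494 × (1 - 4.5488/100) = 18494 × 0.954512 ≈ 17653 billion.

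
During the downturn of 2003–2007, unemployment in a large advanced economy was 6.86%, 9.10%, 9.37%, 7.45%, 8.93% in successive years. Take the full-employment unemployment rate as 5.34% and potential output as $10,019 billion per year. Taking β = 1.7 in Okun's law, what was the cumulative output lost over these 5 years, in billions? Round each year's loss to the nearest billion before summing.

$2,555 billion

Year 2003: gap = -1.7 × (6.86 - 5.34) = -2.584%, loss ≈ 10019 × 2.584/100 ≈ 259.
Year 2004: gap = -1.7 × (9.1 - 5.34) = -6.392%, loss ≈ 10019 × 6.392/100 ≈ 640.
Year 2005: gap = -1.7 × (9.37 - 5.34) = -6.851%, loss ≈ 10019 × 6.851/100 ≈ 686.
Year 2006: gap = -1.7 × (7.45 - 5.34) = -3.587%, loss ≈ 10019 × 3.587/100 ≈ 359.
Year 2007: gap = -1.7 × (8.93 - 5.34) = -6.103%, loss ≈ 10019 × 6.103/100 ≈ 611.
Total lost output = 259 + 640 + 686 + 359 + 611 = 2555 billion.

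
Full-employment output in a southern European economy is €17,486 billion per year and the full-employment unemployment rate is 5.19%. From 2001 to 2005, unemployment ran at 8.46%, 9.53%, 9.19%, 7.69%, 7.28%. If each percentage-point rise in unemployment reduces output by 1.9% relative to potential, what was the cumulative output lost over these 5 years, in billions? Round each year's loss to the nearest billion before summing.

€5,382 billion

Year 2001: gap = -1.9 × (8.46 - 5.19) = -6.213%, loss ≈ 17486 × 6.213/100 ≈ 1086.
Year 2002: gap = -1.9 × (9.53 - 5.19) = -8.246%, loss ≈ 17486 × 8.246/100 ≈ 1442.
Year 2003: gap = -1.9 × (9.19 - 5.19) = -7.6%, loss ≈ 17486 × 7.6/100 ≈ 1329.
Year 2004: gap = -1.9 × (7.69 - 5.19) = -4.75%, loss ≈ 17486 × 4.75/100 ≈ 831.
Year 2005: gap = -1.9 × (7.28 - 5.19) = -3.971%, loss ≈ 17486 × 3.971/100 ≈ 694.
Total lost output = 1086 + 1442 + 1329 + 831 + 694 = 5382 billion.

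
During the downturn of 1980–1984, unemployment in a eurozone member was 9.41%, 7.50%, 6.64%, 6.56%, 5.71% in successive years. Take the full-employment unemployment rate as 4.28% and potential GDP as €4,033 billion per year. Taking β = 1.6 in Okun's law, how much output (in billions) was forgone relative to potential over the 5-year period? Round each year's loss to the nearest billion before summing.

Year 1980: gap = -1.6 × (9.41 - 4.28) = -8.208%, loss ≈ 4033 × 8.208/100 ≈ 331.
Year 1981: gap = -1.6 × (7.5 - 4.28) = -5.152%, loss ≈ 4033 × 5.152/100 ≈ 208.
Year 1982: gap = -1.6 × (6.64 - 4.28) = -3.776%, loss ≈ 4033 × 3.776/100 ≈ 152.
Year 1983: gap = -1.6 × (6.56 - 4.28) = -3.648%, loss ≈ 4033 × 3.648/100 ≈ 147.
Year 1984: gap = -1.6 × (5.71 - 4.28) = -2.288%, loss ≈ 4033 × 2.288/100 ≈ 92.
Total lost output = 331 + 208 + 152 + 147 + 92 = 930 billion.

€930 billion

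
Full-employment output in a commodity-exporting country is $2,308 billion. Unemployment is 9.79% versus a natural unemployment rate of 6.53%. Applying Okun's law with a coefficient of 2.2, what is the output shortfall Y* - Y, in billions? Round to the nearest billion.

$166 billion

Output gap = -2.2 × (9.79 - 6.53) = -2.2 × 3.26 = -7.172%.
Actual GDP ≈ 2308 × 0.92828 ≈ 2142 billion, so the shortfall is 2308 - 2142 = 166 billion.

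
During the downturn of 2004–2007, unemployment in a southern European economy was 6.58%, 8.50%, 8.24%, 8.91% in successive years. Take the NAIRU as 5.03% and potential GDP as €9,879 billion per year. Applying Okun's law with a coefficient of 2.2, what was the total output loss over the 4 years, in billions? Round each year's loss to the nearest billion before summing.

€2,632 billion

Year 2004: gap = -2.2 × (6.58 - 5.03) = -3.41%, loss ≈ 9879 × 3.41/100 ≈ 337.
Year 2005: gap = -2.2 × (8.5 - 5.03) = -7.634%, loss ≈ 9879 × 7.634/100 ≈ 754.
Year 2006: gap = -2.2 × (8.24 - 5.03) = -7.062%, loss ≈ 9879 × 7.062/100 ≈ 698.
Year 2007: gap = -2.2 × (8.91 - 5.03) = -8.536%, loss ≈ 9879 × 8.536/100 ≈ 843.
Total lost output = 337 + 754 + 698 + 843 = 2632 billion.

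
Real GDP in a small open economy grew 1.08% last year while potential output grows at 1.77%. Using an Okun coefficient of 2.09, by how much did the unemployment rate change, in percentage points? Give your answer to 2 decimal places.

Growth-rate Okun's law: g_Y = g_Y* - β × Δu, so Δu = (g_Y* - g_Y)/β.
Δu = (1.77 - 1.08)/2.09 = 0.69/2.09 = 0.33 percentage points.

0.33 percentage points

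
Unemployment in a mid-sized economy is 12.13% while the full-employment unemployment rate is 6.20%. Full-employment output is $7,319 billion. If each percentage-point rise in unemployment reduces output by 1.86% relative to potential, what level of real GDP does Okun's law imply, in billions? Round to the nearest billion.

Unemployment gap = 12.13 - 6.2 = 5.93 points, so the output gap is -1.86 × 5.93 = -11.0298%.
Actual GDP = 7319 × (1 - 11.0298/100) = 7319 × 0.889702 ≈ 6512 billion.

$6,512 billion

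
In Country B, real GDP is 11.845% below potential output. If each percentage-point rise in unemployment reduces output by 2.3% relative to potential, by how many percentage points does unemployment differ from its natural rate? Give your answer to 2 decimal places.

Okun's law: output gap = -β × (u - u*), so u - u* = -(output gap)/β.
u - u* = -(-11.845)/2.3 = 5.15 percentage points.

5.15 percentage points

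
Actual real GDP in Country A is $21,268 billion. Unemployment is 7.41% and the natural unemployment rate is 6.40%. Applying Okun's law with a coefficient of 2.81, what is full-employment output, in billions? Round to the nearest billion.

Unemployment gap = 7.41 - 6.4 = 1.01 points, so output gap = -2.81 × 1.01 = -2.8381%.
Since Y = Y* × (1 + gap/100), Y* = 21268/0.971619 ≈ 21889 billion.

$21,889 billion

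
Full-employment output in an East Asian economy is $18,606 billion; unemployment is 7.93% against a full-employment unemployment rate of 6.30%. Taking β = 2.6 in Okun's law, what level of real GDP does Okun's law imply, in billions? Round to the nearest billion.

Unemployment gap = 7.93 - 6.3 = 1.63 points, so the output gap is -2.6 × 1.63 = -4.238%.
Actual GDP = 18606 × (1 - 4.238/100) = 18606 × 0.95762 ≈ 17817 billion.

$17,817 billion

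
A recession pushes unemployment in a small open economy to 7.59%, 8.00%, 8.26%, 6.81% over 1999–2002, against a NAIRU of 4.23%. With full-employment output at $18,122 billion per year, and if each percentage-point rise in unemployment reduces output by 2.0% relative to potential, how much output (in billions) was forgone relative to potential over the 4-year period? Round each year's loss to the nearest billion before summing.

$4,980 billion

Year 1999: gap = -2.0 × (7.59 - 4.23) = -6.72%, loss ≈ 18122 × 6.72/100 ≈ 1218.
Year 2000: gap = -2.0 × (8 - 4.23) = -7.54%, loss ≈ 18122 × 7.54/100 ≈ 1366.
Year 2001: gap = -2.0 × (8.26 - 4.23) = -8.06%, loss ≈ 18122 × 8.06/100 ≈ 1461.
Year 2002: gap = -2.0 × (6.81 - 4.23) = -5.16%, loss ≈ 18122 × 5.16/100 ≈ 935.
Total lost output = 1218 + 1366 + 1461 + 935 = 4980 billion.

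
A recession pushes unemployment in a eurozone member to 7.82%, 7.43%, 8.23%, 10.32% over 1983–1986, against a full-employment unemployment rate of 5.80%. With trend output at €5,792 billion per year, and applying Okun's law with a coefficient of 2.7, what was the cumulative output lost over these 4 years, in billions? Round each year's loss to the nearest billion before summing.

Year 1983: gap = -2.7 × (7.82 - 5.8) = -5.454%, loss ≈ 5792 × 5.454/100 ≈ 316.
Year 1984: gap = -2.7 × (7.43 - 5.8) = -4.401%, loss ≈ 5792 × 4.401/100 ≈ 255.
Year 1985: gap = -2.7 × (8.23 - 5.8) = -6.561%, loss ≈ 5792 × 6.561/100 ≈ 380.
Year 1986: gap = -2.7 × (10.32 - 5.8) = -12.204%, loss ≈ 5792 × 12.204/100 ≈ 707.
Total lost output = 316 + 255 + 380 + 707 = 1658 billion.

€1,658 billion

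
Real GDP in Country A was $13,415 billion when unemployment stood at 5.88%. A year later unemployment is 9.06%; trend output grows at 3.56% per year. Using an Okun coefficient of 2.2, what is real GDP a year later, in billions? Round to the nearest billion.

$12,954 billion

Δu = 9.06 - 5.88 = 3.18 points.
Okun's law (growth form): g_Y = g_Y* - β × Δu = 3.56 - 2.2 × (3.18) = 3.56 - 6.996 = -3.436%.
Real GDP in the next year = 13415 × (1 - 3.436/100) = 13415 × 0.96564 ≈ 12954 billion.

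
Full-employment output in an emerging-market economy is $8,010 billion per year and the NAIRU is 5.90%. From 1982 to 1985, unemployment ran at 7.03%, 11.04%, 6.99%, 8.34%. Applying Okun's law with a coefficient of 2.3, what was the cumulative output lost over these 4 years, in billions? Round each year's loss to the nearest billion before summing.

Year 1982: gap = -2.3 × (7.03 - 5.9) = -2.599%, loss ≈ 8010 × 2.599/100 ≈ 208.
Year 1983: gap = -2.3 × (11.04 - 5.9) = -11.822%, loss ≈ 8010 × 11.822/100 ≈ 947.
Year 1984: gap = -2.3 × (6.99 - 5.9) = -2.507%, loss ≈ 8010 × 2.507/100 ≈ 201.
Year 1985: gap = -2.3 × (8.34 - 5.9) = -5.612%, loss ≈ 8010 × 5.612/100 ≈ 450.
Total lost output = 208 + 947 + 201 + 450 = 1806 billion.

$1,806 billion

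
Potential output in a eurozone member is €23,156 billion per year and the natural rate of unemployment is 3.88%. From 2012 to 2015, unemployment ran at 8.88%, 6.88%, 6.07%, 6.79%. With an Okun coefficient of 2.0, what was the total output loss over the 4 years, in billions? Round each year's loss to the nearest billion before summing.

€6,067 billion

Year 2012: gap = -2.0 × (8.88 - 3.88) = -10%, loss ≈ 23156 × 10/100 ≈ 2316.
Year 2013: gap = -2.0 × (6.88 - 3.88) = -6%, loss ≈ 23156 × 6/100 ≈ 1389.
Year 2014: gap = -2.0 × (6.07 - 3.88) = -4.38%, loss ≈ 23156 × 4.38/100 ≈ 1014.
Year 2015: gap = -2.0 × (6.79 - 3.88) = -5.82%, loss ≈ 23156 × 5.82/100 ≈ 1348.
Total lost output = 2316 + 1389 + 1014 + 1348 = 6067 billion.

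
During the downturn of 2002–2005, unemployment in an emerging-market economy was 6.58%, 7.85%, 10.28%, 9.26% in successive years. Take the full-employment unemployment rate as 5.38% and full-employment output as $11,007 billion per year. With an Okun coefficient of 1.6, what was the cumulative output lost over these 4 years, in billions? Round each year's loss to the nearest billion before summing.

$2,192 billion

Year 2002: gap = -1.6 × (6.58 - 5.38) = -1.92%, loss ≈ 11007 × 1.92/100 ≈ 211.
Year 2003: gap = -1.6 × (7.85 - 5.38) = -3.952%, loss ≈ 11007 × 3.952/100 ≈ 435.
Year 2004: gap = -1.6 × (10.28 - 5.38) = -7.84%, loss ≈ 11007 × 7.84/100 ≈ 863.
Year 2005: gap = -1.6 × (9.26 - 5.38) = -6.208%, loss ≈ 11007 × 6.208/100 ≈ 683.
Total lost output = 211 + 435 + 863 + 683 = 2192 billion.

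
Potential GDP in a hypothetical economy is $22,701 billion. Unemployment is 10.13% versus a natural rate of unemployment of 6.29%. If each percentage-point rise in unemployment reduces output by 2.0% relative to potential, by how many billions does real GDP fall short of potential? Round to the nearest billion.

Output gap = -2.0 × (10.13 - 6.29) = -2 × 3.84 = -7.68%.
Actual GDP ≈ 22701 × 0.9232 ≈ 20958 billion, so the shortfall is 22701 - 20958 = 1743 billion.

$1,743 billion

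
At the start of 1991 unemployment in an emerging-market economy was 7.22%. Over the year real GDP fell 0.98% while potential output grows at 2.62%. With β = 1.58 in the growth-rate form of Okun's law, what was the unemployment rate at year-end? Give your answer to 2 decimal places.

Growth-rate Okun's law: g_Y = g_Y* - β × Δu, so Δu = (g_Y* - g_Y)/β.
Δu = (2.62 + 0.98)/1.58 = 3.6/1.58 = 2.28 percentage points.
Year-end unemployment = 7.22 + 2.28 = 9.50%.

9.50%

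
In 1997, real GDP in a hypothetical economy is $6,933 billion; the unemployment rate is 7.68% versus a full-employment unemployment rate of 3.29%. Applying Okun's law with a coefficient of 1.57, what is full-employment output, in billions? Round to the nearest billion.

$7,446 billion

Unemployment gap = 7.68 - 3.29 = 4.39 points, so output gap = -1.57 × 4.39 = -6.8923%.
Since Y = Y* × (1 + gap/100), Y* = 6933/0.931077 ≈ 7446 billion.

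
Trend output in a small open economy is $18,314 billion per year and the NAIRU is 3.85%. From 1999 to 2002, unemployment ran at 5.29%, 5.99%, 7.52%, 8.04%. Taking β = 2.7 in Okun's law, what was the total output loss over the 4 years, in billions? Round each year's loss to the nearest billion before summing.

$5,657 billion

Year 1999: gap = -2.7 × (5.29 - 3.85) = -3.888%, loss ≈ 18314 × 3.888/100 ≈ 712.
Year 2000: gap = -2.7 × (5.99 - 3.85) = -5.778%, loss ≈ 18314 × 5.778/100 ≈ 1058.
Year 2001: gap = -2.7 × (7.52 - 3.85) = -9.909%, loss ≈ 18314 × 9.909/100 ≈ 1815.
Year 2002: gap = -2.7 × (8.04 - 3.85) = -11.313%, loss ≈ 18314 × 11.313/100 ≈ 2072.
Total lost output = 712 + 1058 + 1815 + 2072 = 5657 billion.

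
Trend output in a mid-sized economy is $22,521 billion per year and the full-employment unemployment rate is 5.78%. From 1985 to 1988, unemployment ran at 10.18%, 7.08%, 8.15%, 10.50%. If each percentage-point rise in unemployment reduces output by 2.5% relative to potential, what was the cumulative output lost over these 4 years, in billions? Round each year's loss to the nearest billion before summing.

Year 1985: gap = -2.5 × (10.18 - 5.78) = -11%, loss ≈ 22521 × 11/100 ≈ 2477.
Year 1986: gap = -2.5 × (7.08 - 5.78) = -3.25%, loss ≈ 22521 × 3.25/100 ≈ 732.
Year 1987: gap = -2.5 × (8.15 - 5.78) = -5.925%, loss ≈ 22521 × 5.925/100 ≈ 1334.
Year 1988: gap = -2.5 × (10.5 - 5.78) = -11.8%, loss ≈ 22521 × 11.8/100 ≈ 2657.
Total lost output = 2477 + 732 + 1334 + 2657 = 7200 billion.

$7,200 billion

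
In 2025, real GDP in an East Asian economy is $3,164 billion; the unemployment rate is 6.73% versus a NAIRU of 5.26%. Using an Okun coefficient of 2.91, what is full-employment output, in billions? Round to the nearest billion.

$3,305 billion

Unemployment gap = 6.73 - 5.26 = 1.47 points, so output gap = -2.91 × 1.47 = -4.2777%.
Since Y = Y* × (1 + gap/100), Y* = 3164/0.957223 ≈ 3305 billion.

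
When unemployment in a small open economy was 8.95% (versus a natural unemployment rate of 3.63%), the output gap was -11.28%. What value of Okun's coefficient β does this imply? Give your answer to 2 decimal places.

β ≈ 2.12

Okun's law: output gap = -β × (u - u*).
-11.28 = -β × (8.95 - 3.63) = -β × 5.32, so β = 11.28/5.32 = 2.12.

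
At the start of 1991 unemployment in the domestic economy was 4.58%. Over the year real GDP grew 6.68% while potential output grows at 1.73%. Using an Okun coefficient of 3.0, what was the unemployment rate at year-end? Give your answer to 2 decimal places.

Growth-rate Okun's law: g_Y = g_Y* - β × Δu, so Δu = (g_Y* - g_Y)/β.
Δu = (1.73 - 6.68)/3.0 = -4.95/3.0 = -1.65 percentage points.
Year-end unemployment = 4.58 - 1.65 = 2.93%.

2.93%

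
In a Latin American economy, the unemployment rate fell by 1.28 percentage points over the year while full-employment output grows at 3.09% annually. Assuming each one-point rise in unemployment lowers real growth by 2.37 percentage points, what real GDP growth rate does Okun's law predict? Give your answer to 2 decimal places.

6.12%

Growth-rate Okun's law: g_Y = g_Y* - β × Δu.
g_Y = 3.09 - 2.37 × (-1.28) = 3.09 + 3.0336 = 6.1236%, i.e. 6.12% to 2 d.p.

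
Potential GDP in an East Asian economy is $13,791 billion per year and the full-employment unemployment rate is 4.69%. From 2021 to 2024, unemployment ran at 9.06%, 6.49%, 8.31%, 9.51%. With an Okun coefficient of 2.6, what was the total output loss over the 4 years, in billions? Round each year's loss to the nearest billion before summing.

Year 2021: gap = -2.6 × (9.06 - 4.69) = -11.362%, loss ≈ 13791 × 11.362/100 ≈ 1567.
Year 2022: gap = -2.6 × (6.49 - 4.69) = -4.68%, loss ≈ 13791 × 4.68/100 ≈ 645.
Year 2023: gap = -2.6 × (8.31 - 4.69) = -9.412%, loss ≈ 13791 × 9.412/100 ≈ 1298.
Year 2024: gap = -2.6 × (9.51 - 4.69) = -12.532%, loss ≈ 13791 × 12.532/100 ≈ 1728.
Total lost output = 1567 + 645 + 1298 + 1728 = 5238 billion.

$5,238 billion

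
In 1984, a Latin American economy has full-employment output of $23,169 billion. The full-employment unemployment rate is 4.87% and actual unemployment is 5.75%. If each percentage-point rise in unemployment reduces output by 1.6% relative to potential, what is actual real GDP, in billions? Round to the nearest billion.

$22,843 billion

Unemployment gap = 5.75 - 4.87 = 0.88 points, so the output gap is -1.6 × 0.88 = -1.408%.
Actual GDP = 23169 × (1 - 1.408/100) = 23169 × 0.98592 ≈ 22843 billion.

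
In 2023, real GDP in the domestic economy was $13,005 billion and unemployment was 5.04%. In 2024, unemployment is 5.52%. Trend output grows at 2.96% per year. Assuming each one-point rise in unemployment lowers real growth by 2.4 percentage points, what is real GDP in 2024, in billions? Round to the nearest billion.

Δu = 5.52 - 5.04 = 0.48 points.
Okun's law (growth form): g_Y = g_Y* - β × Δu = 2.96 - 2.4 × (0.48) = 2.96 - 1.152 = 1.808%.
Real GDP in the next year = 13005 × (1 + 1.808/100) = 13005 × 1.01808 ≈ 13240 billion.

$13,240 billion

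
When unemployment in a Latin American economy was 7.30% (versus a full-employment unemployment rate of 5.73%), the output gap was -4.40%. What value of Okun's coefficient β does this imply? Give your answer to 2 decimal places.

β ≈ 2.80

Okun's law: output gap = -β × (u - u*).
-4.40 = -β × (7.3 - 5.73) = -β × 1.57, so β = 4.4/1.57 = 2.80.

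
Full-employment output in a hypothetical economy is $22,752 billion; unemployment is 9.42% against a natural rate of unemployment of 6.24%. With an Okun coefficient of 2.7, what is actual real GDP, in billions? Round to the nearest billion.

Unemployment gap = 9.42 - 6.24 = 3.18 points, so the output gap is -2.7 × 3.18 = -8.586%.
Actual GDP = 22752 × (1 - 8.586/100) = 22752 × 0.91414 ≈ 20799 billion.

$20,799 billion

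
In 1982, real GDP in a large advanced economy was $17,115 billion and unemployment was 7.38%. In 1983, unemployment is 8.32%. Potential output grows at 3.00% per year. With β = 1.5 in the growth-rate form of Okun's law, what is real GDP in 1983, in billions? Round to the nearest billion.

Δu = 8.32 - 7.38 = 0.94 points.
Okun's law (growth form): g_Y = g_Y* - β × Δu = 3.00 - 1.5 × (0.94) = 3 - 1.41 = 1.59%.
Real GDP in the next year = 17115 × (1 + 1.59/100) = 17115 × 1.0159 ≈ 17387 billion.

$17,387 billion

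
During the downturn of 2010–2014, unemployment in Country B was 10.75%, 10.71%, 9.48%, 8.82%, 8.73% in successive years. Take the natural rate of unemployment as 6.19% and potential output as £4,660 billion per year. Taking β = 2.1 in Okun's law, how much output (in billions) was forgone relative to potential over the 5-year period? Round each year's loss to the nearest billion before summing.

Year 2010: gap = -2.1 × (10.75 - 6.19) = -9.576%, loss ≈ 4660 × 9.576/100 ≈ 446.
Year 2011: gap = -2.1 × (10.71 - 6.19) = -9.492%, loss ≈ 4660 × 9.492/100 ≈ 442.
Year 2012: gap = -2.1 × (9.48 - 6.19) = -6.909%, loss ≈ 4660 × 6.909/100 ≈ 322.
Year 2013: gap = -2.1 × (8.82 - 6.19) = -5.523%, loss ≈ 4660 × 5.523/100 ≈ 257.
Year 2014: gap = -2.1 × (8.73 - 6.19) = -5.334%, loss ≈ 4660 × 5.334/100 ≈ 249.
Total lost output = 446 + 442 + 322 + 257 + 249 = 1716 billion.

£1,716 billion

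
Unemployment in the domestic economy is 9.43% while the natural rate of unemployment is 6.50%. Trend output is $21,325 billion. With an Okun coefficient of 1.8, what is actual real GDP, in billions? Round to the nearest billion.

Unemployment gap = 9.43 - 6.5 = 2.93 points, so the output gap is -1.8 × 2.93 = -5.274%.
Actual GDP = 21325 × (1 - 5.274/100) = 21325 × 0.94726 ≈ 20200 billion.

$20,200 billion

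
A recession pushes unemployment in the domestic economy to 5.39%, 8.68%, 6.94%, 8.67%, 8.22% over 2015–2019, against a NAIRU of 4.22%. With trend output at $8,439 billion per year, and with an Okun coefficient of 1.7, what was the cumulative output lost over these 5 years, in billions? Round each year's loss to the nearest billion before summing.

Year 2015: gap = -1.7 × (5.39 - 4.22) = -1.989%, loss ≈ 8439 × 1.989/100 ≈ 168.
Year 2016: gap = -1.7 × (8.68 - 4.22) = -7.582%, loss ≈ 8439 × 7.582/100 ≈ 640.
Year 2017: gap = -1.7 × (6.94 - 4.22) = -4.624%, loss ≈ 8439 × 4.624/100 ≈ 390.
Year 2018: gap = -1.7 × (8.67 - 4.22) = -7.565%, loss ≈ 8439 × 7.565/100 ≈ 638.
Year 2019: gap = -1.7 × (8.22 - 4.22) = -6.8%, loss ≈ 8439 × 6.8/100 ≈ 574.
Total lost output = 168 + 640 + 390 + 638 + 574 = 2410 billion.

$2,410 billion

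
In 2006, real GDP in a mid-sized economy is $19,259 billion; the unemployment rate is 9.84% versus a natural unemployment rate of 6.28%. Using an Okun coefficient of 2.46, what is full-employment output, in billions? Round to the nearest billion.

$21,108 billion

Unemployment gap = 9.84 - 6.28 = 3.56 points, so output gap = -2.46 × 3.56 = -8.7576%.
Since Y = Y* × (1 + gap/100), Y* = 19259/0.912424 ≈ 21108 billion.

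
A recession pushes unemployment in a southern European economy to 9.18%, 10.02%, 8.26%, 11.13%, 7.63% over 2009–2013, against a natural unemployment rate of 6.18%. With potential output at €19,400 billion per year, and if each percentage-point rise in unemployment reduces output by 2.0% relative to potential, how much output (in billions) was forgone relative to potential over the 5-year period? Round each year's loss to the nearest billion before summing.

Year 2009: gap = -2.0 × (9.18 - 6.18) = -6%, loss ≈ 19400 × 6/100 ≈ 1164.
Year 2010: gap = -2.0 × (10.02 - 6.18) = -7.68%, loss ≈ 19400 × 7.68/100 ≈ 1490.
Year 2011: gap = -2.0 × (8.26 - 6.18) = -4.16%, loss ≈ 19400 × 4.16/100 ≈ 807.
Year 2012: gap = -2.0 × (11.13 - 6.18) = -9.9%, loss ≈ 19400 × 9.9/100 ≈ 1921.
Year 2013: gap = -2.0 × (7.63 - 6.18) = -2.9%, loss ≈ 19400 × 2.9/100 ≈ 563.
Total lost output = 1164 + 1490 + 807 + 1921 + 563 = 5945 billion.

€5,945 billion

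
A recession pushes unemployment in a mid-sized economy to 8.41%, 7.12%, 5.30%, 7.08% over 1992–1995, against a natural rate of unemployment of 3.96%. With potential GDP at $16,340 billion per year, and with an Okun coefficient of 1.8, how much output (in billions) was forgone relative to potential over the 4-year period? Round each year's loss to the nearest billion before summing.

$3,550 billion

Year 1992: gap = -1.8 × (8.41 - 3.96) = -8.01%, loss ≈ 16340 × 8.01/100 ≈ 1309.
Year 1993: gap = -1.8 × (7.12 - 3.96) = -5.688%, loss ≈ 16340 × 5.688/100 ≈ 929.
Year 1994: gap = -1.8 × (5.3 - 3.96) = -2.412%, loss ≈ 16340 × 2.412/100 ≈ 394.
Year 1995: gap = -1.8 × (7.08 - 3.96) = -5.616%, loss ≈ 16340 × 5.616/100 ≈ 918.
Total lost output = 1309 + 929 + 394 + 918 = 3550 billion.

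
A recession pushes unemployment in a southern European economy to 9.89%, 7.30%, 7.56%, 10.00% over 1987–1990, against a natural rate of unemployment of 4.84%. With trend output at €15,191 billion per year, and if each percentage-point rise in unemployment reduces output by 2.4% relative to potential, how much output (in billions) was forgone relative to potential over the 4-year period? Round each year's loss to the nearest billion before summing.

€5,611 billion

Year 1987: gap = -2.4 × (9.89 - 4.84) = -12.12%, loss ≈ 15191 × 12.12/100 ≈ 1841.
Year 1988: gap = -2.4 × (7.3 - 4.84) = -5.904%, loss ≈ 15191 × 5.904/100 ≈ 897.
Year 1989: gap = -2.4 × (7.56 - 4.84) = -6.528%, loss ≈ 15191 × 6.528/100 ≈ 992.
Year 1990: gap = -2.4 × (10 - 4.84) = -12.384%, loss ≈ 15191 × 12.384/100 ≈ 1881.
Total lost output = 1841 + 897 + 992 + 1881 = 5611 billion.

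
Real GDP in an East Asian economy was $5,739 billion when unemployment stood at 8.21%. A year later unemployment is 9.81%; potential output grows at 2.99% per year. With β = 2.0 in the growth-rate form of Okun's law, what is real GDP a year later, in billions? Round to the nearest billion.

Δu = 9.81 - 8.21 = 1.6 points.
Okun's law (growth form): g_Y = g_Y* - β × Δu = 2.99 - 2.0 × (1.60) = 2.99 - 3.2 = -0.21%.
Real GDP in the next year = 5739 × (1 - 0.21/100) = 5739 × 0.9979 ≈ 5727 billion.

$5,727 billion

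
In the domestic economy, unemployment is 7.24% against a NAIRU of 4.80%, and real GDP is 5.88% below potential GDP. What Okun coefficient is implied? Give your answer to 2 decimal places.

Okun's law: output gap = -β × (u - u*).
-5.88 = -β × (7.24 - 4.8) = -β × 2.44, so β = 5.88/2.44 = 2.41.

β ≈ 2.41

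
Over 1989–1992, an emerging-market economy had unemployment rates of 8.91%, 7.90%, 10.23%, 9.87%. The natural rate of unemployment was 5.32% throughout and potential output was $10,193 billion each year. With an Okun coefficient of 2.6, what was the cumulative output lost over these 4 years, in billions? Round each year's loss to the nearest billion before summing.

$4,142 billion

Year 1989: gap = -2.6 × (8.91 - 5.32) = -9.334%, loss ≈ 10193 × 9.334/100 ≈ 951.
Year 1990: gap = -2.6 × (7.9 - 5.32) = -6.708%, loss ≈ 10193 × 6.708/100 ≈ 684.
Year 1991: gap = -2.6 × (10.23 - 5.32) = -12.766%, loss ≈ 10193 × 12.766/100 ≈ 1301.
Year 1992: gap = -2.6 × (9.87 - 5.32) = -11.83%, loss ≈ 10193 × 11.83/100 ≈ 1206.
Total lost output = 951 + 684 + 1301 + 1206 = 4142 billion.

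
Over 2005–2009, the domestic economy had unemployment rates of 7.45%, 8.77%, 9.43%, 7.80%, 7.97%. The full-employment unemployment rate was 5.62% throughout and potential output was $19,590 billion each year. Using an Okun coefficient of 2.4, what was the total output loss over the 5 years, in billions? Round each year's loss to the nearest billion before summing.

Year 2005: gap = -2.4 × (7.45 - 5.62) = -4.392%, loss ≈ 19590 × 4.392/100 ≈ 860.
Year 2006: gap = -2.4 × (8.77 - 5.62) = -7.56%, loss ≈ 19590 × 7.56/100 ≈ 1481.
Year 2007: gap = -2.4 × (9.43 - 5.62) = -9.144%, loss ≈ 19590 × 9.144/100 ≈ 1791.
Year 2008: gap = -2.4 × (7.8 - 5.62) = -5.232%, loss ≈ 19590 × 5.232/100 ≈ 1025.
Year 2009: gap = -2.4 × (7.97 - 5.62) = -5.64%, loss ≈ 19590 × 5.64/100 ≈ 1105.
Total lost output = 860 + 1481 + 1791 + 1025 + 1105 = 6262 billion.

$6,262 billion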